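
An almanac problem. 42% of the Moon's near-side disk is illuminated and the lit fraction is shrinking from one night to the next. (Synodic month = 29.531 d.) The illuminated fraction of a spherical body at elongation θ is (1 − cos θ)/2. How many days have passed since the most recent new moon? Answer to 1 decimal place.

22.9 days

Invert f = (1 − cos θ)/2 to get cos θ = 1 − 2(0.42) = 0.160, hence θ₀ = arccos 0.160 = 80.8°.
A waning Moon lies in 180°–360°, so θ = 360° − 80.8° = 279.2°.
Age = 29.531 × 279.2°/360° ≈ 22.90 days.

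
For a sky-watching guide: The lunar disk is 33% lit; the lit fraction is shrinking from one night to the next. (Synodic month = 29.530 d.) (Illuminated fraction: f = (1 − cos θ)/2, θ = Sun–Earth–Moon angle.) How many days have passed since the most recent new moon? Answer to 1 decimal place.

23.8 days

From f = (1 − cos θ)/2: cos θ = 1 − 2×0.33 = 0.340; arccos → 70.1°.
Since the Moon is past full (waning), take the reflex angle: θ = 360° − 70.1° = 289.9°.
Age = 29.530 × 289.9°/360° ≈ 23.78 days.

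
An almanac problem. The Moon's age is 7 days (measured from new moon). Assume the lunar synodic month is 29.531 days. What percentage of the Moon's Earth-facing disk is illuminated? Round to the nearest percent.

46%

The Moon has covered 7/29.531 of its cycle, so θ ≈ 360° × 7/29.531 = 85.3°.
cos 85.3° = 0.081, so f = (1 − 0.081)/2 = 0.459, so 46%.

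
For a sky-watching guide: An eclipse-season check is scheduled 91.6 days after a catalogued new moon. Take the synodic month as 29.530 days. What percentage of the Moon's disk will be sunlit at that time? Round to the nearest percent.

10%

Reduce mod P: 91.6 − 3×29.530 = 3.01 d into the current lunation.
Phase angle: θ = 360°·(3.01 d)/(29.530 d) = 36.7°.
cos 36.7° = 0.802, so f = (1 − 0.802)/2 = 0.099, so 10%.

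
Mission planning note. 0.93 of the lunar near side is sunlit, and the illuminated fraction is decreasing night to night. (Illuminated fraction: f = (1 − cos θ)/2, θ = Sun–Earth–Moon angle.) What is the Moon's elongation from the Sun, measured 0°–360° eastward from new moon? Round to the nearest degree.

211°

From f = (1 − cos θ)/2: cos θ = 1 − 2×0.93 = -0.860; arccos → 149.3°.
Since the Moon is past full (waning), take the reflex angle: θ = 360° − 149.3° = 210.7°.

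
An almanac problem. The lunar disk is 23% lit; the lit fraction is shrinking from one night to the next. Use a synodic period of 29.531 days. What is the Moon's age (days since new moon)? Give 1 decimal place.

cos θ = 1 − 2f = 0.540, giving a principal value of 57.3°.
Waning ⇒ past full, so θ = 360° − 57.3° = 302.7°.
That fraction of the synodic month is 302.7/360 × 29.531 d ≈ 24.83 d.

24.8 days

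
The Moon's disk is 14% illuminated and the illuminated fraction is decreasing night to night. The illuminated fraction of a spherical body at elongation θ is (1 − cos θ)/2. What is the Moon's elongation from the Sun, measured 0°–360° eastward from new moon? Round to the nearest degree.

316°

From f = (1 − cos θ)/2: cos θ = 1 − 2×0.14 = 0.720; arccos → 43.9°.
A waning Moon lies in 180°–360°, so θ = 360° − 43.9° = 316.1°.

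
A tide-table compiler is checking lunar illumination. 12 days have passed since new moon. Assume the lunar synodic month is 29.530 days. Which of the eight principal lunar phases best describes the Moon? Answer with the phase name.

At 12/29.530 of the cycle, θ ≈ 146° — the waxing gibbous range.

waxing gibbous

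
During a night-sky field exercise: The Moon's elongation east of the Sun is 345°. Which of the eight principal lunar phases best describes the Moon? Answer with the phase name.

new moon

The new moon sector spans roughly -22°–22°; 345° falls inside it.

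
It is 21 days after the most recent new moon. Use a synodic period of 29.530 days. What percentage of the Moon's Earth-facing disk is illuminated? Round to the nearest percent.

Phase angle: θ = 360°·(21 d)/(29.530 d) = 256.0°.
cos 256.0° = (-0.242), so f = (1 − (-0.242))/2 = 0.621, so 62%.

62%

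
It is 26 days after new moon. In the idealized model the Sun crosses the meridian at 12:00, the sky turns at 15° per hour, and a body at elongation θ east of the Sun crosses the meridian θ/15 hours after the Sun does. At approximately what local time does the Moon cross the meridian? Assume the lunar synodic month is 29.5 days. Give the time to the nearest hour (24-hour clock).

09:00

Elongation θ = 360° × 26/29.5 ≈ 317.3°.
The Moon trails the Sun by θ/15 = 317.3/15 ≈ 21.15 hours.
12:00 + 21.15 h ≈ 09:09 → 09:00 to the nearest hour.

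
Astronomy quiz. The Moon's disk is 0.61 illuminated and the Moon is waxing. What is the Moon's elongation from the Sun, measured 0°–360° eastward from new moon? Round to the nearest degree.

cos θ = 1 − 2f = -0.220, giving a principal value of 102.7°.
Before full moon the principal value applies: θ = 102.7°.

103°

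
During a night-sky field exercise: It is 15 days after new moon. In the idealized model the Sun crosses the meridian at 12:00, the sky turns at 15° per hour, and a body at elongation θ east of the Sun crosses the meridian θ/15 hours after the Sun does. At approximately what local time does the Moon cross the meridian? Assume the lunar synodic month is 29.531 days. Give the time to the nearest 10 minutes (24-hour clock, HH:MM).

00:10

The Moon has covered 15/29.531 of its cycle, so θ ≈ 360° × 15/29.531 = 182.9°.
The Moon trails the Sun by θ/15 = 182.9/15 ≈ 12.19 hours.
12:00 + 12.191 h ≈ 00:11 → 00:10 to the nearest ten minutes.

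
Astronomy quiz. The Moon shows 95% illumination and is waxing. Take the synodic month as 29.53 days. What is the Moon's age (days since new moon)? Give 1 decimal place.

From f = (1 − cos θ)/2: cos θ = 1 − 2×0.95 = -0.900; arccos → 154.2°.
Before full moon the principal value applies: θ = 154.2°.
At 360°/29.53 d per day, 154.2° corresponds to 12.65 days.

12.6 days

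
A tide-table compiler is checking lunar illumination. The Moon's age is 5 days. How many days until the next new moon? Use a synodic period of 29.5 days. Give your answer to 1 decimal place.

One full lunation from the last new moon is 29.5 d; remaining = 29.5 − 5 = 24.500 d.

24.5 days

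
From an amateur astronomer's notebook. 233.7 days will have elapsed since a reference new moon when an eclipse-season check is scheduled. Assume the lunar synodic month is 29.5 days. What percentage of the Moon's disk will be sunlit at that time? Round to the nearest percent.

6%

233.7/29.5 = 7.922 lunations, so 7 complete cycles and 27.20 d into the next.
The Moon has covered 27.20/29.5 of its cycle, so θ ≈ 360° × 27.20/29.5 = 331.9°.
cos 331.9° = 0.882, so f = (1 − 0.882)/2 = 0.059, so 6%.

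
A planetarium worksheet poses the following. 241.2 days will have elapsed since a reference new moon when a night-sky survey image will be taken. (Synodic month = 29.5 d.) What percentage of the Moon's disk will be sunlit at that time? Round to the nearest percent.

Reduce mod P: 241.2 − 8×29.5 = 5.20 d into the current lunation.
Elongation θ = 360° × 5.20/29.5 ≈ 63.5°.
Illuminated fraction = (1 − cos 63.5°)/2 = (1 − 0.447)/2 ≈ 0.277, so 28%.

28%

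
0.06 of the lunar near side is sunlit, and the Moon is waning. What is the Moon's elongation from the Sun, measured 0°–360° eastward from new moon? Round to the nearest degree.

From f = (1 − cos θ)/2: cos θ = 1 − 2×0.06 = 0.880; arccos → 28.4°.
A waning Moon lies in 180°–360°, so θ = 360° − 28.4° = 331.6°.

332°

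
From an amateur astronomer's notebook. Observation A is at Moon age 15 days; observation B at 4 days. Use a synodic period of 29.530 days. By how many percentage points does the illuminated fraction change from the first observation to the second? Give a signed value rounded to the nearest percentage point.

First observation: θ = 360°·15/29.530 = 182.9°, so f = 0.999.
Second observation: θ = 48.8°, f = 0.170.
Δf = 0.170 − 0.999 = -0.829, i.e. -83 pp.

-83 percentage points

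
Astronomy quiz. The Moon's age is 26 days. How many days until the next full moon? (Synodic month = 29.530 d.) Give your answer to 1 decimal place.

18.3 days

Full moon occurs at elongation 180°, i.e. at age 29.530 × 180/360 = 14.765 d.
This lunation's full moon (14.765 d) has passed, so add one period: 44.295 − 26 = 18.295 days.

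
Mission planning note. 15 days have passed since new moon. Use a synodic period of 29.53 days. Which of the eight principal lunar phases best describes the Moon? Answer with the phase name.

full moon

At 15/29.53 of the cycle, θ ≈ 183° — the full moon range.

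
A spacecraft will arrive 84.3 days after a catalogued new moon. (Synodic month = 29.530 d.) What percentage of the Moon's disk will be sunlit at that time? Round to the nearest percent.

19%

84.3 d spans 2 complete synodic months (2 × 29.530 = 59.06 d) plus 25.24 d.
Elongation θ = 360° × 25.24/29.530 ≈ 307.7°.
Illuminated fraction = (1 − cos 307.7°)/2 = (1 − 0.612)/2 ≈ 0.194, so 19%.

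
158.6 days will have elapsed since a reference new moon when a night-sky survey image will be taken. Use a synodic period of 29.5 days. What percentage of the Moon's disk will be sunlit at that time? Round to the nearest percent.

86%

158.6 d spans 5 complete synodic months (5 × 29.5 = 147.50 d) plus 11.10 d.
The Moon has covered 11.10/29.5 of its cycle, so θ ≈ 360° × 11.10/29.5 = 135.5°.
With cos θ = (-0.713), the lit fraction is (1 − (-0.713))/2 ≈ 0.856, so 86%.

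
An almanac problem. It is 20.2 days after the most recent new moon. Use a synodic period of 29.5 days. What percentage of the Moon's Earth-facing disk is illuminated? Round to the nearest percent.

Elongation θ = 360° × 20.2/29.5 ≈ 246.5°.
cos 246.5° = (-0.399), so f = (1 − (-0.399))/2 = 0.699, so 70%.

70%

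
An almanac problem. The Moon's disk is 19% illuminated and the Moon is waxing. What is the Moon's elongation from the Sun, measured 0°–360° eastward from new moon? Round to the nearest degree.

From f = (1 − cos θ)/2: cos θ = 1 − 2×0.19 = 0.620; arccos → 51.7°.
Waxing ⇒ before full, so θ = 51.7°.

52°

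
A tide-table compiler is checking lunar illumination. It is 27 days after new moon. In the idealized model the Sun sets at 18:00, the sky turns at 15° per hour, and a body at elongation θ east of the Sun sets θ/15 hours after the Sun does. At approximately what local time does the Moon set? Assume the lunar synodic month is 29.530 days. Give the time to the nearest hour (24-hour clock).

16:00

The Moon has covered 27/29.530 of its cycle, so θ ≈ 360° × 27/29.530 = 329.2°.
Delay after the Sun = 329.2° / (15°/h) ≈ 21.94 h.
18:00 + 21.94 h ≈ 15:57 → 16:00 to the nearest hour.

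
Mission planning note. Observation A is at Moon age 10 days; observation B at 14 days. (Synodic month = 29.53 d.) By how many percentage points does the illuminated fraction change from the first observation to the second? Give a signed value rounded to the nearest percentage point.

θ₁ = 360° × 10/29.53 = 121.9°, f₁ = (1 − cos θ₁)/2 = 0.764.
θ₂ = 360° × 14/29.53 = 170.7°, f₂ = (1 − cos θ₂)/2 = 0.993.
Change = f₂ − f₁ = +0.229 → +23 percentage points.

+23 percentage points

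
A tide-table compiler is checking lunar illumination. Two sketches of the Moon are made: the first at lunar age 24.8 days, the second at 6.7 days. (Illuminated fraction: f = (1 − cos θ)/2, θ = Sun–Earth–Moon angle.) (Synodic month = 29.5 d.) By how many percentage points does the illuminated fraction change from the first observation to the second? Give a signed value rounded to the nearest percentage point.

+20 pp

θ₁ = 360° × 24.8/29.5 = 302.6°, f₁ = (1 − cos θ₁)/2 = 0.230.
θ₂ = 360° × 6.7/29.5 = 81.8°, f₂ = (1 − cos θ₂)/2 = 0.428.
Change = f₂ − f₁ = +0.198 → +20 percentage points.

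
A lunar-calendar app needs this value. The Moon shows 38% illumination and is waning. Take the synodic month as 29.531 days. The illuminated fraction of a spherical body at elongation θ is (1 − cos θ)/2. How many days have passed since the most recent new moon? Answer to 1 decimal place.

23.3 days

Invert f = (1 − cos θ)/2 to get cos θ = 1 − 2(0.38) = 0.240, hence θ₀ = arccos 0.240 = 76.1°.
A waning Moon lies in 180°–360°, so θ = 360° − 76.1° = 283.9°.
At 360°/29.531 d per day, 283.9° corresponds to 23.29 days.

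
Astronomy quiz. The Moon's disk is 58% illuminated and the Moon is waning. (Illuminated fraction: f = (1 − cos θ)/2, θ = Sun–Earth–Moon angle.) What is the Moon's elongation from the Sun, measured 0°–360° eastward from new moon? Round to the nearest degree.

261°

Invert f = (1 − cos θ)/2 to get cos θ = 1 − 2(0.58) = -0.160, hence θ₀ = arccos -0.160 = 99.2°.
Since the Moon is past full (waning), take the reflex angle: θ = 360° − 99.2° = 260.8°.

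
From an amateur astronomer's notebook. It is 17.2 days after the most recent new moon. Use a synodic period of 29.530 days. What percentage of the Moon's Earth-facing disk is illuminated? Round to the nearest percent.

93%

The Moon has covered 17.2/29.530 of its cycle, so θ ≈ 360° × 17.2/29.530 = 209.7°.
Illuminated fraction = (1 − cos 209.7°)/2 = (1 − (-0.869))/2 ≈ 0.934, so 93%.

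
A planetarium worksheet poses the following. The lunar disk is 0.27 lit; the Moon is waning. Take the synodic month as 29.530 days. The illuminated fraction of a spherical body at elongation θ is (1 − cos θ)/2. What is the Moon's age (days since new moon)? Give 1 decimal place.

Invert f = (1 − cos θ)/2 to get cos θ = 1 − 2(0.27) = 0.460, hence θ₀ = arccos 0.460 = 62.6°.
Waning ⇒ past full, so θ = 360° − 62.6° = 297.4°.
That fraction of the synodic month is 297.4/360 × 29.530 d ≈ 24.39 d.

24.4 days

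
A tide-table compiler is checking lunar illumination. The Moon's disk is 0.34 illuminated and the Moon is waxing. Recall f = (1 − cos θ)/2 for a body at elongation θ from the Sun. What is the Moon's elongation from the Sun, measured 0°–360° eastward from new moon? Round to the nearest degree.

Invert f = (1 − cos θ)/2 to get cos θ = 1 − 2(0.34) = 0.320, hence θ₀ = arccos 0.320 = 71.3°.
Before full moon the principal value applies: θ = 71.3°.

71°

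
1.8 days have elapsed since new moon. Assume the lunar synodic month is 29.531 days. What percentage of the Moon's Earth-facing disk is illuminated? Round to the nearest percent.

Elongation θ = 360° × 1.8/29.531 ≈ 21.9°.
With cos θ = 0.928, the lit fraction is (1 − 0.928)/2 ≈ 0.036, so 4%.

4%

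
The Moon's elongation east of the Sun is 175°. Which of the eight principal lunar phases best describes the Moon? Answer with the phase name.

full moon

The full moon sector spans roughly 158°–202°; 175° falls inside it.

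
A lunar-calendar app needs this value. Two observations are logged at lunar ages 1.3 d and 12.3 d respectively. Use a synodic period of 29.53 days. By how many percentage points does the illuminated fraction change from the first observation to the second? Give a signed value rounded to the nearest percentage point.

+91 pp

θ₁ = 360° × 1.3/29.53 = 15.8°, f₁ = (1 − cos θ₁)/2 = 0.019.
θ₂ = 360° × 12.3/29.53 = 149.9°, f₂ = (1 − cos θ₂)/2 = 0.933.
Change = f₂ − f₁ = +0.914 → +91 percentage points.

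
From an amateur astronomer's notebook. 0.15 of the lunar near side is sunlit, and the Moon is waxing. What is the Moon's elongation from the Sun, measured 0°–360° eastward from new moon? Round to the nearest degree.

From f = (1 − cos θ)/2: cos θ = 1 − 2×0.15 = 0.700; arccos → 45.6°.
Waxing ⇒ before full, so θ = 45.6°.

46°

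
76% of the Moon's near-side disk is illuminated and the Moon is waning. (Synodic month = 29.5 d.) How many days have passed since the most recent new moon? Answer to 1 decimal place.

19.6 days

From f = (1 − cos θ)/2: cos θ = 1 − 2×0.76 = -0.520; arccos → 121.3°.
Waning ⇒ past full, so θ = 360° − 121.3° = 238.7°.
At 360°/29.5 d per day, 238.7° corresponds to 19.56 days.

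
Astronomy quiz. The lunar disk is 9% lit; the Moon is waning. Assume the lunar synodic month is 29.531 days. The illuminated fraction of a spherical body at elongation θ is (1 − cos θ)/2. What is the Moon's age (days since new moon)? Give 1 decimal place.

26.7 days

Invert f = (1 − cos θ)/2 to get cos θ = 1 − 2(0.09) = 0.820, hence θ₀ = arccos 0.820 = 34.9°.
Waning ⇒ past full, so θ = 360° − 34.9° = 325.1°.
At 360°/29.531 d per day, 325.1° corresponds to 26.67 days.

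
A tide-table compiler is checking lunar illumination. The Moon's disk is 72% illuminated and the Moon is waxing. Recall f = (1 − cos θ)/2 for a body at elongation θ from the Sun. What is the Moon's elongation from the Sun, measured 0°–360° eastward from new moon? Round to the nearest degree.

116°

cos θ = 1 − 2f = -0.440, giving a principal value of 116.1°.
Before full moon the principal value applies: θ = 116.1°.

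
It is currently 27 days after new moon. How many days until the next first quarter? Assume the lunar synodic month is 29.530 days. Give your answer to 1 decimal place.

9.9 days

First quarter is 0.25 of the way through the cycle: age 0.25 × 29.530 = 7.383 d.
This lunation's first quarter (7.383 d) has passed, so add one period: 36.913 − 27 = 9.913 days.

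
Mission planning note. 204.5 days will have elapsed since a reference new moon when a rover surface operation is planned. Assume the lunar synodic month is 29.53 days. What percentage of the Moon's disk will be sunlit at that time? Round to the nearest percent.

204.5 d spans 6 complete synodic months (6 × 29.53 = 177.18 d) plus 27.32 d.
The Moon has covered 27.32/29.53 of its cycle, so θ ≈ 360° × 27.32/29.53 = 333.1°.
Illuminated fraction = (1 − cos 333.1°)/2 = (1 − 0.891)/2 ≈ 0.054, so 5%.

5%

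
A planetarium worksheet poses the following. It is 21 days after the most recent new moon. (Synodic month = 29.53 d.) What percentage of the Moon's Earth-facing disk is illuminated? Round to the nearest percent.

62%

The Moon has covered 21/29.53 of its cycle, so θ ≈ 360° × 21/29.53 = 256.0°.
cos 256.0° = (-0.242), so f = (1 − (-0.242))/2 = 0.621, so 62%.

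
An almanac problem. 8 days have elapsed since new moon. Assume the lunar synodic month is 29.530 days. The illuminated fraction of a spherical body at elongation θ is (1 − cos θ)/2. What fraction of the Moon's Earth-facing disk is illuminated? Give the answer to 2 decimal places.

The Moon has covered 8/29.530 of its cycle, so θ ≈ 360° × 8/29.530 = 97.5°.
With cos θ = (-0.131), the lit fraction is (1 − (-0.131))/2 ≈ 0.566.

0.57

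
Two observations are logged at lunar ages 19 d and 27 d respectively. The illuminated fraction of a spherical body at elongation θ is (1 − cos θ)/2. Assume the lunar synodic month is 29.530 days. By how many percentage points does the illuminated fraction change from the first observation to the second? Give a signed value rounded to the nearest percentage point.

-74 percentage points

θ₁ = 360° × 19/29.530 = 231.6°, f₁ = (1 − cos θ₁)/2 = 0.810.
θ₂ = 360° × 27/29.530 = 329.2°, f₂ = (1 − cos θ₂)/2 = 0.071.
Change = f₂ − f₁ = -0.740 → -74 percentage points.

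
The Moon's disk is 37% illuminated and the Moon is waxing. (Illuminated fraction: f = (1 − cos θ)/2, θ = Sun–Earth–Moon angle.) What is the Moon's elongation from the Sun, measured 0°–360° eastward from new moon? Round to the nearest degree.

Invert f = (1 − cos θ)/2 to get cos θ = 1 − 2(0.37) = 0.260, hence θ₀ = arccos 0.260 = 74.9°.
Waxing ⇒ before full, so θ = 74.9°.

75°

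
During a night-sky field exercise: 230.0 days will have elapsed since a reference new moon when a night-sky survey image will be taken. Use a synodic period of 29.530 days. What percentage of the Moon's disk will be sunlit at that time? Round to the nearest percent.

Reduce mod P: 230.0 − 7×29.530 = 23.29 d into the current lunation.
Elongation θ = 360° × 23.29/29.530 ≈ 283.9°.
With cos θ = 0.241, the lit fraction is (1 − 0.241)/2 ≈ 0.380, so 38%.

38%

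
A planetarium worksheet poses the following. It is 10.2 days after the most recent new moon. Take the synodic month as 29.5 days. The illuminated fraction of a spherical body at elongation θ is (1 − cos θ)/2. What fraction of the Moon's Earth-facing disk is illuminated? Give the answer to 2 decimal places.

Phase angle: θ = 360°·(10.2 d)/(29.5 d) = 124.5°.
Illuminated fraction = (1 − cos 124.5°)/2 = (1 − (-0.566))/2 ≈ 0.783.

0.78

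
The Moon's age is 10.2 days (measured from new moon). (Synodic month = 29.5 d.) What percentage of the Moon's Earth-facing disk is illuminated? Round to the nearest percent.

78%

Phase angle: θ = 360°·(10.2 d)/(29.5 d) = 124.5°.
Illuminated fraction = (1 − cos 124.5°)/2 = (1 − (-0.566))/2 ≈ 0.783, so 78%.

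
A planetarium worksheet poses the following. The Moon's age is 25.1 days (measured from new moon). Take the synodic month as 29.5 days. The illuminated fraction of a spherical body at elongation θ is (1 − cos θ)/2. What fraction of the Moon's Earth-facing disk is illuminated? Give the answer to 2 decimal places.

Elongation θ = 360° × 25.1/29.5 ≈ 306.3°.
cos 306.3° = 0.592, so f = (1 − 0.592)/2 = 0.204.

0.20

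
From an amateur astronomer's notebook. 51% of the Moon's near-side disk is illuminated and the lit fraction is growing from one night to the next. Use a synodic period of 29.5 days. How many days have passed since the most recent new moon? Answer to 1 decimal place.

From f = (1 − cos θ)/2: cos θ = 1 − 2×0.51 = -0.020; arccos → 91.1°.
Before full moon the principal value applies: θ = 91.1°.
At 360°/29.5 d per day, 91.1° corresponds to 7.47 days.

7.5 days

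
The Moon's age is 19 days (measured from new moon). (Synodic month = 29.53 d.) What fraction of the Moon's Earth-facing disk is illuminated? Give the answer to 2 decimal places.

0.81

Elongation θ = 360° × 19/29.53 ≈ 231.6°.
Illuminated fraction = (1 − cos 231.6°)/2 = (1 − (-0.621))/2 ≈ 0.810.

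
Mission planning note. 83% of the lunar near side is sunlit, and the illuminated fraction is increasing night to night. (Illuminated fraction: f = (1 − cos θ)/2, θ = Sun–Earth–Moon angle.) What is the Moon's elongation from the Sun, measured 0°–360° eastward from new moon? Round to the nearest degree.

131°

Invert f = (1 − cos θ)/2 to get cos θ = 1 − 2(0.83) = -0.660, hence θ₀ = arccos -0.660 = 131.3°.
Before full moon the principal value applies: θ = 131.3°.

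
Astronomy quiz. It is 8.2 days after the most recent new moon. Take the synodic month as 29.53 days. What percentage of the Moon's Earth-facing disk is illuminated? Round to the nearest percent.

59%

Phase angle: θ = 360°·(8.2 d)/(29.53 d) = 100.0°.
cos 100.0° = (-0.173), so f = (1 − (-0.173))/2 = 0.587, so 59%.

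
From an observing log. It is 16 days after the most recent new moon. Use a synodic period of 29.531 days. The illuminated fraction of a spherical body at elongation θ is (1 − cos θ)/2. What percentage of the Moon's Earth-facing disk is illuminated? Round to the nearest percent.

98%

Elongation θ = 360° × 16/29.531 ≈ 195.0°.
Illuminated fraction = (1 − cos 195.0°)/2 = (1 − (-0.966))/2 ≈ 0.983, so 98%.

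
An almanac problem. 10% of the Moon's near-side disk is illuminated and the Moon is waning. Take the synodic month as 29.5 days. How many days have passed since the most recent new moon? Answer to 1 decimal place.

26.5 days

From f = (1 − cos θ)/2: cos θ = 1 − 2×0.10 = 0.800; arccos → 36.9°.
Waning ⇒ past full, so θ = 360° − 36.9° = 323.1°.
Age = 29.5 × 323.1°/360° ≈ 26.48 days.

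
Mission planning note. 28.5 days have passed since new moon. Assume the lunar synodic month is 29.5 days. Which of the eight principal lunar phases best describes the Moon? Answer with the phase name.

θ ≈ 360° × 28.5/29.5 = 348°, which falls in the new moon sector.

new moon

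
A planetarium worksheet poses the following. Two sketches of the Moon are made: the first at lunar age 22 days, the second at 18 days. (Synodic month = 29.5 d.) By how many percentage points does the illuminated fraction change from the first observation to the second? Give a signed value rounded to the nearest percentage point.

+37 percentage points

θ₁ = 360° × 22/29.5 = 268.5°, f₁ = (1 − cos θ₁)/2 = 0.513.
θ₂ = 360° × 18/29.5 = 219.7°, f₂ = (1 − cos θ₂)/2 = 0.885.
Change = f₂ − f₁ = +0.372 → +37 percentage points.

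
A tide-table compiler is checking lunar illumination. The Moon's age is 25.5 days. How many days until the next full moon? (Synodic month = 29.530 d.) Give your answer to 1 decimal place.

18.8 days

Full moon occurs at elongation 180°, i.e. at age 29.530 × 180/360 = 14.765 d.
This lunation's full moon (14.765 d) has passed, so add one period: 44.295 − 25.5 = 18.795 days.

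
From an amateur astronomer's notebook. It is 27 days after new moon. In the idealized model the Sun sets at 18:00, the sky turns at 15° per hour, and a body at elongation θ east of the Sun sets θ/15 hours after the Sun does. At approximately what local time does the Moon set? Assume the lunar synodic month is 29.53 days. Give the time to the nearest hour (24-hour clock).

16:00

Elongation θ = 360° × 27/29.53 ≈ 329.2°.
At 15° of sky rotation per hour, 329.2° corresponds to a 21.94 h lag.
18:00 + 21.94 h ≈ 15:57 → 16:00 to the nearest hour.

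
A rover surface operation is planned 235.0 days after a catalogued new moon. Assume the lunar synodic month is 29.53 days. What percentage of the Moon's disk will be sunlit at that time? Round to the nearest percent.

235.0/29.53 = 7.958 lunations, so 7 complete cycles and 28.29 d into the next.
Elongation θ = 360° × 28.29/29.53 ≈ 344.9°.
cos 344.9° = 0.965, so f = (1 − 0.965)/2 = 0.017, so 2%.

2%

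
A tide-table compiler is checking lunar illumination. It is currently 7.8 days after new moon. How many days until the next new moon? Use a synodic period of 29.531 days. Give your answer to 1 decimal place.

21.7 days

The next new moon completes the synodic month: 29.531 − 7.8 = 21.731 days.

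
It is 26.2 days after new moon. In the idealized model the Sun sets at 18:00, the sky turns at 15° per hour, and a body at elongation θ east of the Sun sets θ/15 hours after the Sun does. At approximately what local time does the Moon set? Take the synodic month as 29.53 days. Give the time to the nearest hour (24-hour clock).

Elongation θ = 360° × 26.2/29.53 ≈ 319.4°.
Delay after the Sun = 319.4° / (15°/h) ≈ 21.29 h.
18:00 + 21.29 h ≈ 15:18 → 15:00 to the nearest hour.

15:00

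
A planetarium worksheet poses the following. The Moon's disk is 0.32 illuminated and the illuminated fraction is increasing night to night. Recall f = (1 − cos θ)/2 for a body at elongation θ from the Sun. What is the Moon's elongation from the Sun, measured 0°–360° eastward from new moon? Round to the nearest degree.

From f = (1 − cos θ)/2: cos θ = 1 − 2×0.32 = 0.360; arccos → 68.9°.
The Moon is waxing (0°–180°), so θ = 68.9° directly.

69°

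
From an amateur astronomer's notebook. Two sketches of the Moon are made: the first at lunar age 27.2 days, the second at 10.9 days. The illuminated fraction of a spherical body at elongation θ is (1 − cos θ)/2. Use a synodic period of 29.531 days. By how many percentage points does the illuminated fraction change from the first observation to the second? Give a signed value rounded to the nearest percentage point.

+78 percentage points

First observation: θ = 360°·27.2/29.531 = 331.6°, so f = 0.060.
Second observation: θ = 132.9°, f = 0.840.
Δf = 0.840 − 0.060 = +0.780, i.e. +78 pp.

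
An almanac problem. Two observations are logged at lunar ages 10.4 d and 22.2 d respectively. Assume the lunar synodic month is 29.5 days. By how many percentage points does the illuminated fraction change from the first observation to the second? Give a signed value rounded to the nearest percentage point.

-31 percentage points

θ₁ = 360° × 10.4/29.5 = 126.9°, f₁ = (1 − cos θ₁)/2 = 0.800.
θ₂ = 360° × 22.2/29.5 = 270.9°, f₂ = (1 − cos θ₂)/2 = 0.492.
Change = f₂ − f₁ = -0.308 → -31 percentage points.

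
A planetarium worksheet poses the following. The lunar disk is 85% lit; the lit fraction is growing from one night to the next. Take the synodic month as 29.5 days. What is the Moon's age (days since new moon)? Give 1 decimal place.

11.0 days

cos θ = 1 − 2f = -0.700, giving a principal value of 134.4°.
The Moon is waxing (0°–180°), so θ = 134.4° directly.
At 360°/29.5 d per day, 134.4° corresponds to 11.02 days.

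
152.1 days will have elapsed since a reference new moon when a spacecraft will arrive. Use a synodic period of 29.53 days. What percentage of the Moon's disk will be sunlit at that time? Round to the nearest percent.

21%

152.1/29.53 = 5.151 lunations, so 5 complete cycles and 4.45 d into the next.
Phase angle: θ = 360°·(4.45 d)/(29.53 d) = 54.2°.
Illuminated fraction = (1 − cos 54.2°)/2 = (1 − 0.584)/2 ≈ 0.208, so 21%.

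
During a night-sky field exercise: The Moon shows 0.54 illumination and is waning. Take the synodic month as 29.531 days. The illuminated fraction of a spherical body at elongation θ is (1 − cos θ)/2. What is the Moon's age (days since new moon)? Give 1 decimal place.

cos θ = 1 − 2f = -0.080, giving a principal value of 94.6°.
Since the Moon is past full (waning), take the reflex angle: θ = 360° − 94.6° = 265.4°.
At 360°/29.531 d per day, 265.4° corresponds to 21.77 days.

21.8 days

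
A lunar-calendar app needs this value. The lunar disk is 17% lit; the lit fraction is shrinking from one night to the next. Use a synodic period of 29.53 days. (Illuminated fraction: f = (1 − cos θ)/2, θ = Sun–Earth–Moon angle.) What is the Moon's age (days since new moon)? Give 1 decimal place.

From f = (1 − cos θ)/2: cos θ = 1 − 2×0.17 = 0.660; arccos → 48.7°.
Waning ⇒ past full, so θ = 360° − 48.7° = 311.3°.
Age = 29.53 × 311.3°/360° ≈ 25.54 days.

25.5 days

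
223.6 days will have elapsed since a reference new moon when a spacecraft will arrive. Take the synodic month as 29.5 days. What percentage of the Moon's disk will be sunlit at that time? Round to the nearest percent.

94%

223.6/29.5 = 7.580 lunations, so 7 complete cycles and 17.10 d into the next.
Phase angle: θ = 360°·(17.10 d)/(29.5 d) = 208.7°.
Illuminated fraction = (1 − cos 208.7°)/2 = (1 − (-0.877))/2 ≈ 0.939, so 94%.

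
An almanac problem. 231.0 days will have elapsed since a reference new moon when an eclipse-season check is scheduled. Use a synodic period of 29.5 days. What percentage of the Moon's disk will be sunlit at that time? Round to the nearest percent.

26%

231.0 d spans 7 complete synodic months (7 × 29.5 = 206.50 d) plus 24.50 d.
Phase angle: θ = 360°·(24.50 d)/(29.5 d) = 299.0°.
Illuminated fraction = (1 − cos 299.0°)/2 = (1 − 0.485)/2 ≈ 0.258, so 26%.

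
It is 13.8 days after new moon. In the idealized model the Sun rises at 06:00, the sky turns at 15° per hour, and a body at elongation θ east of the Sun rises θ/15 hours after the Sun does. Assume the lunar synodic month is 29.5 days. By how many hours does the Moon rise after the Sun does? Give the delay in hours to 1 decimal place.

Phase angle: θ = 360°·(13.8 d)/(29.5 d) = 168.4°.
At 15° of sky rotation per hour, 168.4° corresponds to a 11.23 h lag.
So the Moon rises 11.23 h after the Sun.

11.2 h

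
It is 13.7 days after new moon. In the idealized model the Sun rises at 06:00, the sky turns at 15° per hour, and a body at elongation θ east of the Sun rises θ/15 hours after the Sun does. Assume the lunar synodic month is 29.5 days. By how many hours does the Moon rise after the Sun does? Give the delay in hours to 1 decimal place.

The Moon has covered 13.7/29.5 of its cycle, so θ ≈ 360° × 13.7/29.5 = 167.2°.
The Moon trails the Sun by θ/15 = 167.2/15 ≈ 11.15 hours.
So the Moon rises 11.15 h after the Sun.

11.1 h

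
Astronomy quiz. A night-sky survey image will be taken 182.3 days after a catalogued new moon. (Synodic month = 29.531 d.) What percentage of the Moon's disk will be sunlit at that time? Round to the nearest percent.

27%

Reduce mod P: 182.3 − 6×29.531 = 5.11 d into the current lunation.
Phase angle: θ = 360°·(5.11 d)/(29.531 d) = 62.3°.
With cos θ = 0.464, the lit fraction is (1 − 0.464)/2 ≈ 0.268, so 27%.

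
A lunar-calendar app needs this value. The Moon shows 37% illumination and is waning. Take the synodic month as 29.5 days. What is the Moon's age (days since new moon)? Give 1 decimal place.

From f = (1 − cos θ)/2: cos θ = 1 − 2×0.37 = 0.260; arccos → 74.9°.
A waning Moon lies in 180°–360°, so θ = 360° − 74.9° = 285.1°.
That fraction of the synodic month is 285.1/360 × 29.5 d ≈ 23.36 d.

23.4 days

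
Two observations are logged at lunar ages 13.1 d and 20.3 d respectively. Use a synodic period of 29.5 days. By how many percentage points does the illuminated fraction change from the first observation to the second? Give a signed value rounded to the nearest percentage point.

θ₁ = 360° × 13.1/29.5 = 159.9°, f₁ = (1 − cos θ₁)/2 = 0.969.
θ₂ = 360° × 20.3/29.5 = 247.7°, f₂ = (1 − cos θ₂)/2 = 0.689.
Change = f₂ − f₁ = -0.280 → -28 percentage points.

-28 percentage points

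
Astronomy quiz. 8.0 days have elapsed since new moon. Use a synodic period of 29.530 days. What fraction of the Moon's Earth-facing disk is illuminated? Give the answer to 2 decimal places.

0.57

Phase angle: θ = 360°·(8.0 d)/(29.530 d) = 97.5°.
With cos θ = (-0.131), the lit fraction is (1 − (-0.131))/2 ≈ 0.566.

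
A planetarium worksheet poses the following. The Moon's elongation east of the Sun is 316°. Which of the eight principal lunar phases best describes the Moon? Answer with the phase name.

waning crescent

316° lies in the waning crescent sector of the 8-phase cycle.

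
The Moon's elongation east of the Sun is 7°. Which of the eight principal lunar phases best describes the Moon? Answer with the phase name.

new moon

The new moon sector spans roughly -22°–22°; 7° falls inside it.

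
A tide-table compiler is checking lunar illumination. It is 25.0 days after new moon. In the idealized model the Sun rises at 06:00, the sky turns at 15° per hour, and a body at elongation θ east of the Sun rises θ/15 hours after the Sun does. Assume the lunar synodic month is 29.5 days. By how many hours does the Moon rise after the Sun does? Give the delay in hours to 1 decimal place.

20.3 h

Phase angle: θ = 360°·(25.0 d)/(29.5 d) = 305.1°.
The Moon trails the Sun by θ/15 = 305.1/15 ≈ 20.34 hours.
So the Moon rises 20.34 h after the Sun.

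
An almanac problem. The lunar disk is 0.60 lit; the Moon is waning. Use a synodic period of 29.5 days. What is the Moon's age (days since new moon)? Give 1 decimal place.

21.2 days

From f = (1 − cos θ)/2: cos θ = 1 − 2×0.60 = -0.200; arccos → 101.5°.
A waning Moon lies in 180°–360°, so θ = 360° − 101.5° = 258.5°.
At 360°/29.5 d per day, 258.5° corresponds to 21.18 days.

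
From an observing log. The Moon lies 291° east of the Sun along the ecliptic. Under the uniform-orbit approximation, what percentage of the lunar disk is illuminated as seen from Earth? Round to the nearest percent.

32%

cos 291° = 0.358, so f = (1 − 0.358)/2 = 0.321, i.e. 32%.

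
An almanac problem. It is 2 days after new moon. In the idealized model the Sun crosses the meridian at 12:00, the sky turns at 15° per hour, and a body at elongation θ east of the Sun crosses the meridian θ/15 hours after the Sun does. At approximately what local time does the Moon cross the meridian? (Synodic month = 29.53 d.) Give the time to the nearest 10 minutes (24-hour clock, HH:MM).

13:40

The Moon has covered 2/29.53 of its cycle, so θ ≈ 360° × 2/29.53 = 24.4°.
The Moon trails the Sun by θ/15 = 24.4/15 ≈ 1.63 hours.
12:00 + 1.625 h ≈ 13:38 → 13:40 to the nearest ten minutes.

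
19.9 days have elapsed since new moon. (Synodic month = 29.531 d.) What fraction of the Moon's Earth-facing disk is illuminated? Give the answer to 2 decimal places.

The Moon has covered 19.9/29.531 of its cycle, so θ ≈ 360° × 19.9/29.531 = 242.6°.
Illuminated fraction = (1 − cos 242.6°)/2 = (1 − (-0.460))/2 ≈ 0.730.

0.73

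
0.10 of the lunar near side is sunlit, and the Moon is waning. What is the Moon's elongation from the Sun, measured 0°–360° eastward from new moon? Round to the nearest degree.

323°

From f = (1 − cos θ)/2: cos θ = 1 − 2×0.10 = 0.800; arccos → 36.9°.
Since the Moon is past full (waning), take the reflex angle: θ = 360° − 36.9° = 323.1°.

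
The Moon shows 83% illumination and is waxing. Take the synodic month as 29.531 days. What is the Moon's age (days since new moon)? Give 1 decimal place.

cos θ = 1 − 2f = -0.660, giving a principal value of 131.3°.
The Moon is waxing (0°–180°), so θ = 131.3° directly.
Age = 29.531 × 131.3°/360° ≈ 10.77 days.

10.8 days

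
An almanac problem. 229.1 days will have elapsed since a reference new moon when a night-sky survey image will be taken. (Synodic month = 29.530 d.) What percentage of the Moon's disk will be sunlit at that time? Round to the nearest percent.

47%

229.1/29.530 = 7.758 lunations, so 7 complete cycles and 22.39 d into the next.
The Moon has covered 22.39/29.530 of its cycle, so θ ≈ 360° × 22.39/29.530 = 273.0°.
cos 273.0° = 0.052, so f = (1 − 0.052)/2 = 0.474, so 47%.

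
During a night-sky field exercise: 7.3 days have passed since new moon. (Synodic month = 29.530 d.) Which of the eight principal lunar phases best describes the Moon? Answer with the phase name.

θ ≈ 360° × 7.3/29.530 = 89°, which falls in the first quarter sector.

first quarter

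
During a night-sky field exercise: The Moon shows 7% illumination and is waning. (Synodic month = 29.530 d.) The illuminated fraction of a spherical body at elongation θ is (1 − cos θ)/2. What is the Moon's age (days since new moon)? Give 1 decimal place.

cos θ = 1 − 2f = 0.860, giving a principal value of 30.7°.
A waning Moon lies in 180°–360°, so θ = 360° − 30.7° = 329.3°.
Age = 29.530 × 329.3°/360° ≈ 27.01 days.

27.0 days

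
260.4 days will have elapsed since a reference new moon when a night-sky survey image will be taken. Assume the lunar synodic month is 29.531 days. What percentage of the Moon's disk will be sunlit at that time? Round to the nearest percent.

29%

260.4/29.531 = 8.818 lunations, so 8 complete cycles and 24.15 d into the next.
The Moon has covered 24.15/29.531 of its cycle, so θ ≈ 360° × 24.15/29.531 = 294.4°.
Illuminated fraction = (1 − cos 294.4°)/2 = (1 − 0.414)/2 ≈ 0.293, so 29%.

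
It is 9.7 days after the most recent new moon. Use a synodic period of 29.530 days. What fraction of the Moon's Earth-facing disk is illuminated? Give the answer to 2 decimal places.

0.74

Elongation θ = 360° × 9.7/29.530 ≈ 118.3°.
With cos θ = (-0.473), the lit fraction is (1 − (-0.473))/2 ≈ 0.737.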